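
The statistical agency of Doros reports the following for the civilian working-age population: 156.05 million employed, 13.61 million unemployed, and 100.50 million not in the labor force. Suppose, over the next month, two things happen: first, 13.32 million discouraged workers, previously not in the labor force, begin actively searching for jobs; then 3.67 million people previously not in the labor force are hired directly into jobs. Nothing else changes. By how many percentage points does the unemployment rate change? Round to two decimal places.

Initially, labor force = 156.05 + 13.61 = 169.66 million, so u = 13.61/169.66 = 8.02%.
After the first change, unemployed and labor force both rise by 13.32 → E = 156.05, U = 26.93, labor force = 182.98 million.
After the second change, employed and labor force both rise by 3.67; unemployed unchanged → E = 159.72, U = 26.93, labor force = 186.65 million.
New unemployment rate = 26.93 / 186.65 = 14.43%.
Change = 14.43% − 8.02% = +6.41 percentage points.

The unemployment rate changes by +6.41 percentage points.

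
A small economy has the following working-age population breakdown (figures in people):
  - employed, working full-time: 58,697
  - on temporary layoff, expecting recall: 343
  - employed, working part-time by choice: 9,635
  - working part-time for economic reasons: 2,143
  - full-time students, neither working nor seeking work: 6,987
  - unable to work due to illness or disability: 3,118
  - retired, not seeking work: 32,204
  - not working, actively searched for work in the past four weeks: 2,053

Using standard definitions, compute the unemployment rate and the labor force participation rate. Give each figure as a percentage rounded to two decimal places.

Employed = 58,697 + 9,635 + 2,143 = 70,475 (anyone who worked, including part-time for economic reasons, counts as employed).
Unemployed = 343 + 2,053 = 2,396 (jobless and actively searching, or on temporary layoff).
Labor force = 70,475 + 2,396 = 72,871.
Not in labor force = 6,987 + 3,118 + 32,204 = 42,309 (those not working and not actively searching are outside the labor force).
Civilian working-age population = 72,871 + 42,309 = 115,180.
Unemployment rate = 2,396 / 72,871 = 3.29%.
Labor force participation rate = 72,871 / 115,180 = 63.27%.

Unemployment rate ≈ 3.29%; labor force participation rate ≈ 63.27%.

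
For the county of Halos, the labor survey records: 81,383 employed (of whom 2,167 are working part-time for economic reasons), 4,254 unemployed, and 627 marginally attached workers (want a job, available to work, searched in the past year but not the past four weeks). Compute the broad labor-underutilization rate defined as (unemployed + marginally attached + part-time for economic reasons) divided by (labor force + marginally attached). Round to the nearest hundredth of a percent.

Labor force = 81,383 + 4,254 = 85,637.
Numerator = 4,254 + 627 + 2,167 = 7,048.
Denominator = 85,637 + 627 = 86,264.
Broad rate = 7,048 / 86,264 = 8.17%.

Broad underutilization rate ≈ 8.17%.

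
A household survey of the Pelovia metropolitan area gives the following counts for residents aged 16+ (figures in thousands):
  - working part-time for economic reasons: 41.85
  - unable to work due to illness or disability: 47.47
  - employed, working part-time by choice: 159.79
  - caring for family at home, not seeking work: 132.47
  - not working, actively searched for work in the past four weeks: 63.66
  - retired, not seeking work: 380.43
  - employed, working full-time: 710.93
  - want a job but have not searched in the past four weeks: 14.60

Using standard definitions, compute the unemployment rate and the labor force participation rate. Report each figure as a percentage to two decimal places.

Unemployment rate ≈ 6.52%; labor force participation rate ≈ 62.93%.

Employed = 41.85 + 159.79 + 710.93 = 912.57 thousand (anyone who worked, including part-time for economic reasons, counts as employed).
Unemployed = 63.66 thousand.
Labor force = 912.57 + 63.66 = 976.23 thousand.
Not in labor force = 47.47 + 132.47 + 380.43 + 14.60 = 574.97 thousand (those not working and not actively searching are outside the labor force — including those who want a job but have given up searching).
Civilian working-age population = 976.23 + 574.97 = 1,551.20 thousand.
Unemployment rate = 63.66 / 976.23 = 6.52%.
Labor force participation rate = 976.23 / 1,551.20 = 62.93%.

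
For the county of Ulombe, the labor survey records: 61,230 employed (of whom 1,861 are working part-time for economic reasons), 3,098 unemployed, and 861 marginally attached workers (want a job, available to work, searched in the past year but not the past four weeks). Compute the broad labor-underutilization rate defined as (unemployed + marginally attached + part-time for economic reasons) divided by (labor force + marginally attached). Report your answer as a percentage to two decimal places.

Broad underutilization rate ≈ 8.93%.

Labor force = 61,230 + 3,098 = 64,328.
Numerator = 3,098 + 861 + 1,861 = 5,820.
Denominator = 64,328 + 861 = 65,189.
Broad rate = 5,820 / 65,189 = 8.93%.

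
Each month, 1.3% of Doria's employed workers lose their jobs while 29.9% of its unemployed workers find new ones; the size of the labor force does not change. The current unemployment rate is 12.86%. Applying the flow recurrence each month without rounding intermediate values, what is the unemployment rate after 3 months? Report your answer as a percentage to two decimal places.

With a fixed labor force, u_{t+1} = u_t + s·(1−u_t) − f·u_t = u_t·(1−s−f) + s.
Here 1−s−f = 0.688 and s = 0.013.
u_1 = 0.128600 × 0.688 + 0.013 = 0.101477.
u_2 = 0.101477 × 0.688 + 0.013 = 0.082816.
u_3 = 0.082816 × 0.688 + 0.013 = 0.069977.

Unemployment rate after three months ≈ 7.00%.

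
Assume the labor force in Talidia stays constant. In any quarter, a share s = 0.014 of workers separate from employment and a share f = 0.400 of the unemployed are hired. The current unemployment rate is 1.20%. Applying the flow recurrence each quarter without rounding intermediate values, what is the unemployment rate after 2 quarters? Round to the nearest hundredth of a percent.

Unemployment rate after two quarters ≈ 2.63%.

With a fixed labor force, u_{t+1} = u_t + s·(1−u_t) − f·u_t = u_t·(1−s−f) + s.
Here 1−s−f = 0.586 and s = 0.014.
u_1 = 0.012000 × 0.586 + 0.014 = 0.021032.
u_2 = 0.021032 × 0.586 + 0.014 = 0.026325.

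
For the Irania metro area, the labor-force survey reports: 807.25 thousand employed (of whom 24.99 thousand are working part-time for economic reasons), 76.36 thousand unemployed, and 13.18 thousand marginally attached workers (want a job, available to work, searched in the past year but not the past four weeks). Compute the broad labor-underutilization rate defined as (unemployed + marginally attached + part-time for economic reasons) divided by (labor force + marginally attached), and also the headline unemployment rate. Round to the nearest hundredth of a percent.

Labor force = 807.25 + 76.36 = 883.61 thousand.
Numerator = 76.36 + 13.18 + 24.99 = 114.53 thousand.
Denominator = 883.61 + 13.18 = 896.79 thousand.
Broad rate = 114.53 / 896.79 = 12.77%.
Headline unemployment rate = 76.36 / 883.61 = 8.64%.

Broad underutilization rate ≈ 12.77%; headline unemployment rate ≈ 8.64%.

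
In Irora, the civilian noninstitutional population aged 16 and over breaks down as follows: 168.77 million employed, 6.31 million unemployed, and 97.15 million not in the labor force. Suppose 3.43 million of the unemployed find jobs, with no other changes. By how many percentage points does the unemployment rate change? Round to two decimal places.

Initially, labor force = 168.77 + 6.31 = 175.08 million, so u = 6.31/175.08 = 3.60%.
After the change, unemployed falls and employed rises by 3.43; labor force unchanged → E = 172.20, U = 2.88, labor force = 175.08 million.
New unemployment rate = 2.88 / 175.08 = 1.64%.
Change = 1.64% − 3.60% = −1.96 percentage points.

The unemployment rate changes by −1.96 percentage points.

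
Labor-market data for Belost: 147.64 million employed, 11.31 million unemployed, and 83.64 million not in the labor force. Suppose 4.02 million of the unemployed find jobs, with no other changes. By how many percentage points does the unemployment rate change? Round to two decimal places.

Initially, labor force = 147.64 + 11.31 = 158.95 million, so u = 11.31/158.95 = 7.12%.
After the change, unemployed falls and employed rises by 4.02; labor force unchanged → E = 151.66, U = 7.29, labor force = 158.95 million.
New unemployment rate = 7.29 / 158.95 = 4.59%.
Change = 4.59% − 7.12% = −2.53 percentage points.

The unemployment rate changes by −2.53 percentage points.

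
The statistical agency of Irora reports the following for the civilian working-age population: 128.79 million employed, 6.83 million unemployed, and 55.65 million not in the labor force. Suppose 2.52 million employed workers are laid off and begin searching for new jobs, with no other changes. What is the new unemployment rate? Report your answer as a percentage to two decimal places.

New unemployment rate ≈ 6.89%.

Initially, labor force = 128.79 + 6.83 = 135.62 million, so u = 6.83/135.62 = 5.04%.
After the change, employed falls and unemployed rises by 2.52; labor force unchanged → E = 126.27, U = 9.35, labor force = 135.62 million.
New unemployment rate = 9.35 / 135.62 = 6.89%.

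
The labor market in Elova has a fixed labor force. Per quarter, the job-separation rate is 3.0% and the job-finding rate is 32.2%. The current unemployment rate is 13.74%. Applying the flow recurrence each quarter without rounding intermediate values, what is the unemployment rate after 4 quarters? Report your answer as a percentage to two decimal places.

Unemployment rate after four quarters ≈ 9.44%.

With a fixed labor force, u_{t+1} = u_t + s·(1−u_t) − f·u_t = u_t·(1−s−f) + s.
Here 1−s−f = 0.648 and s = 0.030.
u_1 = 0.137400 × 0.648 + 0.030 = 0.119035.
u_2 = 0.119035 × 0.648 + 0.030 = 0.107135.
u_3 = 0.107135 × 0.648 + 0.030 = 0.099423.
u_4 = 0.099423 × 0.648 + 0.030 = 0.094426.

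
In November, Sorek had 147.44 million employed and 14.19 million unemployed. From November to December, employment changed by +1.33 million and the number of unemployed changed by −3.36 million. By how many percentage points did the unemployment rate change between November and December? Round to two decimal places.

November: labor force = 147.44 + 14.19 = 161.63; u = 14.19/161.63 = 8.78%.
December: labor force = 148.77 + 10.83 = 159.60; u = 10.83/159.60 = 6.79%.
Change = 6.79% − 8.78% = −1.99 pp.

The unemployment rate changed by −1.99 percentage points.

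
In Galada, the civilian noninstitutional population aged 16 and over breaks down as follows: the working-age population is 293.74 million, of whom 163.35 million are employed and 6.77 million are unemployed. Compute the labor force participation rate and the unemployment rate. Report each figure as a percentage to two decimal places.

Labor force = employed + unemployed = 163.35 + 6.77 = 170.12 million.
Unemployment rate = 6.77 / 170.12 = 3.98%.
Labor force participation rate = 170.12 / 293.74 = 57.92%.

Labor force participation rate ≈ 57.92%; unemployment rate ≈ 3.98%.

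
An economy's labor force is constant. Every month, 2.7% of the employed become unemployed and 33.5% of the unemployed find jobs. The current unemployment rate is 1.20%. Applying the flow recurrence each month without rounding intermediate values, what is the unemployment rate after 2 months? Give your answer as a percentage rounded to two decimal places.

Unemployment rate after two months ≈ 4.91%.

With a fixed labor force, u_{t+1} = u_t + s·(1−u_t) − f·u_t = u_t·(1−s−f) + s.
Here 1−s−f = 0.638 and s = 0.027.
u_1 = 0.012000 × 0.638 + 0.027 = 0.034656.
u_2 = 0.034656 × 0.638 + 0.027 = 0.049111.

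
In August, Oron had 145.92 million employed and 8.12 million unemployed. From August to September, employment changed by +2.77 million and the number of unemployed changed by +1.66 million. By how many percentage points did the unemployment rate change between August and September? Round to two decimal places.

August: labor force = 145.92 + 8.12 = 154.04; u = 8.12/154.04 = 5.27%.
September: labor force = 148.69 + 9.78 = 158.47; u = 9.78/158.47 = 6.17%.
Change = 6.17% − 5.27% = +0.90 pp.

The unemployment rate changed by +0.90 percentage points.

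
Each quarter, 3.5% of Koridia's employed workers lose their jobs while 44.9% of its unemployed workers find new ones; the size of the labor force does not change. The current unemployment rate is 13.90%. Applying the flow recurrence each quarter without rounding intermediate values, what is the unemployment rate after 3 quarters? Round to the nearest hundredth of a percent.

With a fixed labor force, u_{t+1} = u_t + s·(1−u_t) − f·u_t = u_t·(1−s−f) + s.
Here 1−s−f = 0.516 and s = 0.035.
u_1 = 0.139000 × 0.516 + 0.035 = 0.106724.
u_2 = 0.106724 × 0.516 + 0.035 = 0.090070.
u_3 = 0.090070 × 0.516 + 0.035 = 0.081476.

Unemployment rate after three quarters ≈ 8.15%.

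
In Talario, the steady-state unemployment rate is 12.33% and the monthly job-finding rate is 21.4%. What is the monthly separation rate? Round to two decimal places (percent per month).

Separation rate ≈ 3.01% per month.

From u* = s/(s+f): s = u·f/(1−u).
s = 0.1233 × 21.4 / (1 − 0.1233) = 2.6386 / 0.8767 ≈ 3.01% per month.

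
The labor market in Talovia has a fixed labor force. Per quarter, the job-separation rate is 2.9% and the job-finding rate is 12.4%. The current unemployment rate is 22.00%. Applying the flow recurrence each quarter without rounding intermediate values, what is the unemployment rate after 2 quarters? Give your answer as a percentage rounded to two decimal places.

Unemployment rate after two quarters ≈ 21.14%.

With a fixed labor force, u_{t+1} = u_t + s·(1−u_t) − f·u_t = u_t·(1−s−f) + s.
Here 1−s−f = 0.847 and s = 0.029.
u_1 = 0.220000 × 0.847 + 0.029 = 0.215340.
u_2 = 0.215340 × 0.847 + 0.029 = 0.211393.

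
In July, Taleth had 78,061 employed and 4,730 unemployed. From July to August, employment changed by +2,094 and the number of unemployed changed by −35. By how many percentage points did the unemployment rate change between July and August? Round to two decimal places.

The unemployment rate changed by −0.18 percentage points.

July: labor force = 78,061 + 4,730 = 82,791; u = 4,730/82,791 = 5.71%.
August: labor force = 80,155 + 4,695 = 84,850; u = 4,695/84,850 = 5.53%.
Change = 5.53% − 5.71% = −0.18 pp.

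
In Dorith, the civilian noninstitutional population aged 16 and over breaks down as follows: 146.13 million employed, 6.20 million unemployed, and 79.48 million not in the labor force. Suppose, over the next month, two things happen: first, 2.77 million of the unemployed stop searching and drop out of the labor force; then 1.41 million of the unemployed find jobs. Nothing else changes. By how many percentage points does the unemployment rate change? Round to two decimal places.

Initially, labor force = 146.13 + 6.20 = 152.33 million, so u = 6.20/152.33 = 4.07%.
After the first change, unemployed and labor force both fall by 2.77 → E = 146.13, U = 3.43, labor force = 149.56 million.
After the second change, unemployed falls and employed rises by 1.41; labor force unchanged → E = 147.54, U = 2.02, labor force = 149.56 million.
New unemployment rate = 2.02 / 149.56 = 1.35%.
Change = 1.35% − 4.07% = −2.72 percentage points.

The unemployment rate changes by −2.72 percentage points.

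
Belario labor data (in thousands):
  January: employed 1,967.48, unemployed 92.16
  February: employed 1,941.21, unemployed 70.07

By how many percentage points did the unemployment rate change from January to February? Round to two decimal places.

The unemployment rate changed by −0.99 percentage points.

January: labor force = 1,967.48 + 92.16 = 2,059.64; u = 92.16/2,059.64 = 4.47%.
February: labor force = 1,941.21 + 70.07 = 2,011.28; u = 70.07/2,011.28 = 3.48%.
Change = 3.48% − 4.47% = −0.99 pp.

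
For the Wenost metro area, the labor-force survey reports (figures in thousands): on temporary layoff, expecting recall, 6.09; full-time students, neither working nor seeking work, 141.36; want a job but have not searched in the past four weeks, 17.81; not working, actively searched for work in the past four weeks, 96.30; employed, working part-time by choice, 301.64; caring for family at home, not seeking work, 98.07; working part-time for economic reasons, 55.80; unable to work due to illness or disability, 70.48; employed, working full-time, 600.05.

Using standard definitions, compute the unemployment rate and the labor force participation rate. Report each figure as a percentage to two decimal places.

Unemployment rate ≈ 9.66%; labor force participation rate ≈ 76.38%.

Employed = 301.64 + 55.80 + 600.05 = 957.49 thousand (anyone who worked, including part-time for economic reasons, counts as employed).
Unemployed = 6.09 + 96.30 = 102.39 thousand (jobless and actively searching, or on temporary layoff).
Labor force = 957.49 + 102.39 = 1,059.88 thousand.
Not in labor force = 141.36 + 17.81 + 98.07 + 70.48 = 327.72 thousand (those not working and not actively searching are outside the labor force — including those who want a job but have given up searching).
Civilian working-age population = 1,059.88 + 327.72 = 1,387.60 thousand.
Unemployment rate = 102.39 / 1,059.88 = 9.66%.
Labor force participation rate = 1,059.88 / 1,387.60 = 76.38%.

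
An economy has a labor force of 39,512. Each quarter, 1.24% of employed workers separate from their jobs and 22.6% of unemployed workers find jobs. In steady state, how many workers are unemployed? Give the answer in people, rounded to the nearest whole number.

About 2,055 are unemployed in steady state.

Steady-state unemployment rate u* = s/(s+f) = 1.24/(1.24+22.6) = 0.052013.
Unemployed = u* × labor force = 0.052013 × 39,512 ≈ 2,055.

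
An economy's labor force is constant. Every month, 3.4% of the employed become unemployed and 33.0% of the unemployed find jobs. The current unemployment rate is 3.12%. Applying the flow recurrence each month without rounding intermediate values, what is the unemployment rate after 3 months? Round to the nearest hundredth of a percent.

Unemployment rate after three months ≈ 7.74%.

With a fixed labor force, u_{t+1} = u_t + s·(1−u_t) − f·u_t = u_t·(1−s−f) + s.
Here 1−s−f = 0.636 and s = 0.034.
u_1 = 0.031200 × 0.636 + 0.034 = 0.053843.
u_2 = 0.053843 × 0.636 + 0.034 = 0.068244.
u_3 = 0.068244 × 0.636 + 0.034 = 0.077403.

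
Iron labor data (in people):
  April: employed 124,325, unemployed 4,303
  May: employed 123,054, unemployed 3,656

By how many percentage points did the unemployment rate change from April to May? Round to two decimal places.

The unemployment rate changed by −0.46 percentage points.

April: labor force = 124,325 + 4,303 = 128,628; u = 4,303/128,628 = 3.35%.
May: labor force = 123,054 + 3,656 = 126,710; u = 3,656/126,710 = 2.89%.
Change = 2.89% − 3.35% = −0.46 pp.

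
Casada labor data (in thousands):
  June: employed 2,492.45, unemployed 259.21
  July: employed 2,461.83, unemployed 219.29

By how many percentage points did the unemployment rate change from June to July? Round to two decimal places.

June: labor force = 2,492.45 + 259.21 = 2,751.66; u = 259.21/2,751.66 = 9.42%.
July: labor force = 2,461.83 + 219.29 = 2,681.12; u = 219.29/2,681.12 = 8.18%.
Change = 8.18% − 9.42% = −1.24 pp.

The unemployment rate changed by −1.24 percentage points.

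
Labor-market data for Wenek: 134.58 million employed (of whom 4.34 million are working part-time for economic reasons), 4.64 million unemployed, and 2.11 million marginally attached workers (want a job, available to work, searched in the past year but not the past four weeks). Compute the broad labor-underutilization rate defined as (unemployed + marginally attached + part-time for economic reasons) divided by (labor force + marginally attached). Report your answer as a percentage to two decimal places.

Labor force = 134.58 + 4.64 = 139.22 million.
Numerator = 4.64 + 2.11 + 4.34 = 11.09 million.
Denominator = 139.22 + 2.11 = 141.33 million.
Broad rate = 11.09 / 141.33 = 7.85%.

Broad underutilization rate ≈ 7.85%.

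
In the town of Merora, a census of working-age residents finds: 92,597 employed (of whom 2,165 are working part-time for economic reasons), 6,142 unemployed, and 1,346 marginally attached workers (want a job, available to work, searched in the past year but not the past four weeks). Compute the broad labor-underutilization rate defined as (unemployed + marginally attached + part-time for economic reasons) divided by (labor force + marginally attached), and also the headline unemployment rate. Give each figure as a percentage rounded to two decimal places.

Broad underutilization rate ≈ 9.64%; headline unemployment rate ≈ 6.22%.

Labor force = 92,597 + 6,142 = 98,739.
Numerator = 6,142 + 1,346 + 2,165 = 9,653.
Denominator = 98,739 + 1,346 = 100,085.
Broad rate = 9,653 / 100,085 = 9.64%.
Headline unemployment rate = 6,142 / 98,739 = 6.22%.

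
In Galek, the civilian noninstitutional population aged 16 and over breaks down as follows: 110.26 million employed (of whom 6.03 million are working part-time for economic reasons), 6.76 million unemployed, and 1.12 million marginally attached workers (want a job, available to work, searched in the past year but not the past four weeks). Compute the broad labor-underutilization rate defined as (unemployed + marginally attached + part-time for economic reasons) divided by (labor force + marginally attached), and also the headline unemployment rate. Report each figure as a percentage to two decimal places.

Broad underutilization rate ≈ 11.77%; headline unemployment rate ≈ 5.78%.

Labor force = 110.26 + 6.76 = 117.02 million.
Numerator = 6.76 + 1.12 + 6.03 = 13.91 million.
Denominator = 117.02 + 1.12 = 118.14 million.
Broad rate = 13.91 / 118.14 = 11.77%.
Headline unemployment rate = 6.76 / 117.02 = 5.78%.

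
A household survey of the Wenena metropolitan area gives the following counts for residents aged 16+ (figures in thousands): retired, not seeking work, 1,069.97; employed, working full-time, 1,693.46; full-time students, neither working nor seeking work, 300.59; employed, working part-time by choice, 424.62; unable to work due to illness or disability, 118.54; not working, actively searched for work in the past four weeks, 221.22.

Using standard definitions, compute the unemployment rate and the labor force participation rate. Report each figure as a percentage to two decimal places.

Employed = 1,693.46 + 424.62 = 2,118.08 thousand.
Unemployed = 221.22 thousand.
Labor force = 2,118.08 + 221.22 = 2,339.30 thousand.
Not in labor force = 1,069.97 + 300.59 + 118.54 = 1,489.10 thousand (those not working and not actively searching are outside the labor force).
Civilian working-age population = 2,339.30 + 1,489.10 = 3,828.40 thousand.
Unemployment rate = 221.22 / 2,339.30 = 9.46%.
Labor force participation rate = 2,339.30 / 3,828.40 = 61.10%.

Unemployment rate ≈ 9.46%; labor force participation rate ≈ 61.10%.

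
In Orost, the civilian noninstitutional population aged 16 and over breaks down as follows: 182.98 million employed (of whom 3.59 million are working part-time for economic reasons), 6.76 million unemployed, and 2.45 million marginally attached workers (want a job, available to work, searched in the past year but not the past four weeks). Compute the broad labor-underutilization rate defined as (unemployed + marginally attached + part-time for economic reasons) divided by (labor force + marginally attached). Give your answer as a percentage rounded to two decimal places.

Broad underutilization rate ≈ 6.66%.

Labor force = 182.98 + 6.76 = 189.74 million.
Numerator = 6.76 + 2.45 + 3.59 = 12.80 million.
Denominator = 189.74 + 2.45 = 192.19 million.
Broad rate = 12.80 / 192.19 = 6.66%.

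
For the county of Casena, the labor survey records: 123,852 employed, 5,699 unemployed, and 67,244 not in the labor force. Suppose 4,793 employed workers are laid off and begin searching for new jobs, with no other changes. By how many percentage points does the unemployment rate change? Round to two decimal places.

Initially, labor force = 123,852 + 5,699 = 129,551, so u = 5,699/129,551 = 4.40%.
After the change, employed falls and unemployed rises by 4,793; labor force unchanged → E = 119,059, U = 10,492, labor force = 129,551.
New unemployment rate = 10,492 / 129,551 = 8.10%.
Change = 8.10% − 4.40% = +3.70 percentage points.

The unemployment rate changes by +3.70 percentage points.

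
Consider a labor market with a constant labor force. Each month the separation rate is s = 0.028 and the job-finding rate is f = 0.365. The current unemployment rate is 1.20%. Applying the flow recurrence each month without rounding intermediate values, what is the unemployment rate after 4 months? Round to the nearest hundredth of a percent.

With a fixed labor force, u_{t+1} = u_t + s·(1−u_t) − f·u_t = u_t·(1−s−f) + s.
Here 1−s−f = 0.607 and s = 0.028.
u_1 = 0.012000 × 0.607 + 0.028 = 0.035284.
u_2 = 0.035284 × 0.607 + 0.028 = 0.049417.
u_3 = 0.049417 × 0.607 + 0.028 = 0.057996.
u_4 = 0.057996 × 0.607 + 0.028 = 0.063204.

Unemployment rate after four months ≈ 6.32%.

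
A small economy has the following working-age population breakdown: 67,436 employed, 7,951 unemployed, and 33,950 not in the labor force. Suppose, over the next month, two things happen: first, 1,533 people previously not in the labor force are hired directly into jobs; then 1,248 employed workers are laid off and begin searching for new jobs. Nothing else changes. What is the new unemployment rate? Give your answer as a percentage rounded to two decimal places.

Initially, labor force = 67,436 + 7,951 = 75,387, so u = 7,951/75,387 = 10.55%.
After the first change, employed and labor force both rise by 1,533; unemployed unchanged → E = 68,969, U = 7,951, labor force = 76,920.
After the second change, employed falls and unemployed rises by 1,248; labor force unchanged → E = 67,721, U = 9,199, labor force = 76,920.
New unemployment rate = 9,199 / 76,920 = 11.96%.

New unemployment rate ≈ 11.96%.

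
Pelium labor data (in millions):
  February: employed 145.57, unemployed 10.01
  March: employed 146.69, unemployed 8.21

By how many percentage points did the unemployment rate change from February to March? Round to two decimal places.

February: labor force = 145.57 + 10.01 = 155.58; u = 10.01/155.58 = 6.43%.
March: labor force = 146.69 + 8.21 = 154.90; u = 8.21/154.90 = 5.30%.
Change = 5.30% − 6.43% = −1.13 pp.

The unemployment rate changed by −1.13 percentage points.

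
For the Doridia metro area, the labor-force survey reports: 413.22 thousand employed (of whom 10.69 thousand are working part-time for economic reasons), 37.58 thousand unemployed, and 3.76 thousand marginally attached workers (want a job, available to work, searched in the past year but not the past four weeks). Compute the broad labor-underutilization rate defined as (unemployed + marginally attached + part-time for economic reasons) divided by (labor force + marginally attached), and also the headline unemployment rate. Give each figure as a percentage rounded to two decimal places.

Labor force = 413.22 + 37.58 = 450.80 thousand.
Numerator = 37.58 + 3.76 + 10.69 = 52.03 thousand.
Denominator = 450.80 + 3.76 = 454.56 thousand.
Broad rate = 52.03 / 454.56 = 11.45%.
Headline unemployment rate = 37.58 / 450.80 = 8.34%.

Broad underutilization rate ≈ 11.45%; headline unemployment rate ≈ 8.34%.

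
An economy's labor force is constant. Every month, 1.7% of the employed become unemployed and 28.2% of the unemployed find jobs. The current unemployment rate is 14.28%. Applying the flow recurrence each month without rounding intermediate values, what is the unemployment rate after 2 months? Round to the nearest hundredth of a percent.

Unemployment rate after two months ≈ 9.91%.

With a fixed labor force, u_{t+1} = u_t + s·(1−u_t) − f·u_t = u_t·(1−s−f) + s.
Here 1−s−f = 0.701 and s = 0.017.
u_1 = 0.142800 × 0.701 + 0.017 = 0.117103.
u_2 = 0.117103 × 0.701 + 0.017 = 0.099089.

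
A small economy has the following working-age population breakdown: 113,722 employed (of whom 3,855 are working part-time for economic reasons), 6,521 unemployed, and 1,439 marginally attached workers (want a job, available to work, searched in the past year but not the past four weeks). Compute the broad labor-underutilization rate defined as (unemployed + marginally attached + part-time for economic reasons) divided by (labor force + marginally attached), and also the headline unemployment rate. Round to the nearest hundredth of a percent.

Broad underutilization rate ≈ 9.71%; headline unemployment rate ≈ 5.42%.

Labor force = 113,722 + 6,521 = 120,243.
Numerator = 6,521 + 1,439 + 3,855 = 11,815.
Denominator = 120,243 + 1,439 = 121,682.
Broad rate = 11,815 / 121,682 = 9.71%.
Headline unemployment rate = 6,521 / 120,243 = 5.42%.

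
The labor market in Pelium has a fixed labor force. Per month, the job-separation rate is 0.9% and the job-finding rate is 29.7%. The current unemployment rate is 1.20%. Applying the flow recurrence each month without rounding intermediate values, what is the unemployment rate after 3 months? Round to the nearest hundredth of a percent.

Unemployment rate after three months ≈ 2.36%.

With a fixed labor force, u_{t+1} = u_t + s·(1−u_t) − f·u_t = u_t·(1−s−f) + s.
Here 1−s−f = 0.694 and s = 0.009.
u_1 = 0.012000 × 0.694 + 0.009 = 0.017328.
u_2 = 0.017328 × 0.694 + 0.009 = 0.021026.
u_3 = 0.021026 × 0.694 + 0.009 = 0.023592.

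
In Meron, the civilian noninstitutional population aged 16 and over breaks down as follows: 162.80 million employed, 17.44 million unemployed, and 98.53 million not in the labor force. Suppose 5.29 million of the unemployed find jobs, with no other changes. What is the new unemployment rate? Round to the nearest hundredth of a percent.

New unemployment rate ≈ 6.74%.

Initially, labor force = 162.80 + 17.44 = 180.24 million, so u = 17.44/180.24 = 9.68%.
After the change, unemployed falls and employed rises by 5.29; labor force unchanged → E = 168.09, U = 12.15, labor force = 180.24 million.
New unemployment rate = 12.15 / 180.24 = 6.74%.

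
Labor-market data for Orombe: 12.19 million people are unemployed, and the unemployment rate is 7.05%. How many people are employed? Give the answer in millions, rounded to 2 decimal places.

Labor force = U / u = 12.19 / 0.0705 ≈ 172.91 million.
Employed = labor force − unemployed = 172.91 − 12.19 = 160.72 million.

About 160.72 million are employed.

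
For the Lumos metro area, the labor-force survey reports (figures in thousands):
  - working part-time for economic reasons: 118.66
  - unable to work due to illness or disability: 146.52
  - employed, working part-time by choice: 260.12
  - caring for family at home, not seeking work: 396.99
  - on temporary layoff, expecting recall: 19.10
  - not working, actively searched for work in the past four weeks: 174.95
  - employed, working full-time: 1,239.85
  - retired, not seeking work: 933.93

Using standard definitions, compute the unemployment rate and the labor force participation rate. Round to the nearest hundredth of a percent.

Employed = 118.66 + 260.12 + 1,239.85 = 1,618.63 thousand (anyone who worked, including part-time for economic reasons, counts as employed).
Unemployed = 19.10 + 174.95 = 194.05 thousand (jobless and actively searching, or on temporary layoff).
Labor force = 1,618.63 + 194.05 = 1,812.68 thousand.
Not in labor force = 146.52 + 396.99 + 933.93 = 1,477.44 thousand (those not working and not actively searching are outside the labor force).
Civilian working-age population = 1,812.68 + 1,477.44 = 3,290.12 thousand.
Unemployment rate = 194.05 / 1,812.68 = 10.71%.
Labor force participation rate = 1,812.68 / 3,290.12 = 55.09%.

Unemployment rate ≈ 10.71%; labor force participation rate ≈ 55.09%.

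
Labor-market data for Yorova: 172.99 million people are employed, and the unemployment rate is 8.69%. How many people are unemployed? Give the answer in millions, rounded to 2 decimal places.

About 16.46 million are unemployed.

Let U be the number unemployed. The labor force is E + U, and U/(E+U) = 0.0869.
So U = 0.0869 × 172.99 / (1 − 0.0869) = 15.0328 / 0.9131 ≈ 16.46 million.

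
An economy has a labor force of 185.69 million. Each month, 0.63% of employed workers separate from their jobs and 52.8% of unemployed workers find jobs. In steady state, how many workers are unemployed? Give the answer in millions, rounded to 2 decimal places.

About 2.19 million are unemployed in steady state.

Steady-state unemployment rate u* = s/(s+f) = 0.63/(0.63+52.8) = 0.011791.
Unemployed = u* × labor force = 0.011791 × 185.69 ≈ 2.19 million.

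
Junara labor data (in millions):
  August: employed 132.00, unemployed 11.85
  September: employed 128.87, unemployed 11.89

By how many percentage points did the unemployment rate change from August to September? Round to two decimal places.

The unemployment rate changed by +0.21 percentage points.

August: labor force = 132.00 + 11.85 = 143.85; u = 11.85/143.85 = 8.24%.
September: labor force = 128.87 + 11.89 = 140.76; u = 11.89/140.76 = 8.45%.
Change = 8.45% − 8.24% = +0.21 pp.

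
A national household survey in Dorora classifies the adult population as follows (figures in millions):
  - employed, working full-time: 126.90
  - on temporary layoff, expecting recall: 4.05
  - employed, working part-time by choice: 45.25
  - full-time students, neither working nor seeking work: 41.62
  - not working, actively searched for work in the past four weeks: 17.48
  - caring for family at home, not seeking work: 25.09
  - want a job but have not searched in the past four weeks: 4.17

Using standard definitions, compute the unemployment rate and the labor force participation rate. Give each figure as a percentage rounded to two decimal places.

Employed = 126.90 + 45.25 = 172.15 million.
Unemployed = 4.05 + 17.48 = 21.53 million (jobless and actively searching, or on temporary layoff).
Labor force = 172.15 + 21.53 = 193.68 million.
Not in labor force = 41.62 + 25.09 + 4.17 = 70.88 million (those not working and not actively searching are outside the labor force — including those who want a job but have given up searching).
Civilian working-age population = 193.68 + 70.88 = 264.56 million.
Unemployment rate = 21.53 / 193.68 = 11.12%.
Labor force participation rate = 193.68 / 264.56 = 73.21%.

Unemployment rate ≈ 11.12%; labor force participation rate ≈ 73.21%.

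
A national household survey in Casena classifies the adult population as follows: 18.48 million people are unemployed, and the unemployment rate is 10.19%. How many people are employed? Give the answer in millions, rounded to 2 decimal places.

About 162.87 million are employed.

Labor force = U / u = 18.48 / 0.1019 ≈ 181.35 million.
Employed = labor force − unemployed = 181.35 − 18.48 = 162.87 million.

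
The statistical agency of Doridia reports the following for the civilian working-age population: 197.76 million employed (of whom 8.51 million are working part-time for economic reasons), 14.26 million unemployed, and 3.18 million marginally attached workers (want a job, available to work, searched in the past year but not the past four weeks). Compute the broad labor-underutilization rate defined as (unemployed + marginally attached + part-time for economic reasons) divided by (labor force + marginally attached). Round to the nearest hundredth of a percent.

Labor force = 197.76 + 14.26 = 212.02 million.
Numerator = 14.26 + 3.18 + 8.51 = 25.95 million.
Denominator = 212.02 + 3.18 = 215.20 million.
Broad rate = 25.95 / 215.20 = 12.06%.

Broad underutilization rate ≈ 12.06%.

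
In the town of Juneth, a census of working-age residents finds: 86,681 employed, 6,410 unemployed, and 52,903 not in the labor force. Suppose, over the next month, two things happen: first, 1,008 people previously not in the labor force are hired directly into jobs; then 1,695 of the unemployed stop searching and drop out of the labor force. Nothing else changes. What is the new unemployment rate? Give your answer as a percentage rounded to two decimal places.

Initially, labor force = 86,681 + 6,410 = 93,091, so u = 6,410/93,091 = 6.89%.
After the first change, employed and labor force both rise by 1,008; unemployed unchanged → E = 87,689, U = 6,410, labor force = 94,099.
After the second change, unemployed and labor force both fall by 1,695 → E = 87,689, U = 4,715, labor force = 92,404.
New unemployment rate = 4,715 / 92,404 = 5.10%.

New unemployment rate ≈ 5.10%.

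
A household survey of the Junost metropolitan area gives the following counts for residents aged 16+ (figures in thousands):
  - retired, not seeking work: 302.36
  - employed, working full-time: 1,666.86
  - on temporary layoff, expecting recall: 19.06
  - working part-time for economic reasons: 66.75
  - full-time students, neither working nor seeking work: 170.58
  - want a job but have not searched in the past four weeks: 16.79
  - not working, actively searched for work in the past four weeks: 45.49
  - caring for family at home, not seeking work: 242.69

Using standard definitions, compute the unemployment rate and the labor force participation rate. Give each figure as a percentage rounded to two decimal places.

Employed = 1,666.86 + 66.75 = 1,733.61 thousand (anyone who worked, including part-time for economic reasons, counts as employed).
Unemployed = 19.06 + 45.49 = 64.55 thousand (jobless and actively searching, or on temporary layoff).
Labor force = 1,733.61 + 64.55 = 1,798.16 thousand.
Not in labor force = 302.36 + 170.58 + 16.79 + 242.69 = 732.42 thousand (those not working and not actively searching are outside the labor force — including those who want a job but have given up searching).
Civilian working-age population = 1,798.16 + 732.42 = 2,530.58 thousand.
Unemployment rate = 64.55 / 1,798.16 = 3.59%.
Labor force participation rate = 1,798.16 / 2,530.58 = 71.06%.

Unemployment rate ≈ 3.59%; labor force participation rate ≈ 71.06%.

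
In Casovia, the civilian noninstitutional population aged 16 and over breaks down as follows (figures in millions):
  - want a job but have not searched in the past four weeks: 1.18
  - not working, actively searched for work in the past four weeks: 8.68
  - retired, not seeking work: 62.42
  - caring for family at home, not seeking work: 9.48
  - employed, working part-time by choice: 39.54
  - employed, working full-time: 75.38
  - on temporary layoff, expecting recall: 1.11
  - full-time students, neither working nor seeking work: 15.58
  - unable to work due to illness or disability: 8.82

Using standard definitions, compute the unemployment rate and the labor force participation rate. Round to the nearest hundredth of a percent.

Unemployment rate ≈ 7.85%; labor force participation rate ≈ 56.13%.

Employed = 39.54 + 75.38 = 114.92 million.
Unemployed = 8.68 + 1.11 = 9.79 million (jobless and actively searching, or on temporary layoff).
Labor force = 114.92 + 9.79 = 124.71 million.
Not in labor force = 1.18 + 62.42 + 9.48 + 15.58 + 8.82 = 97.48 million (those not working and not actively searching are outside the labor force — including those who want a job but have given up searching).
Civilian working-age population = 124.71 + 97.48 = 222.19 million.
Unemployment rate = 9.79 / 124.71 = 7.85%.
Labor force participation rate = 124.71 / 222.19 = 56.13%.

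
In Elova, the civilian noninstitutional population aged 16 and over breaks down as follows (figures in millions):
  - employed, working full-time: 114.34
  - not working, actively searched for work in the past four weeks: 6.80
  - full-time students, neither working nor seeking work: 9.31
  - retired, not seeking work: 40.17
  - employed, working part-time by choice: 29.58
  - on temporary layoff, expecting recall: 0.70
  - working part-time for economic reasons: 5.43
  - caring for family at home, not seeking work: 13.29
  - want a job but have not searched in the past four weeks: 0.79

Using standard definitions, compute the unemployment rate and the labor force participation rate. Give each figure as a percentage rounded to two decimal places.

Unemployment rate ≈ 4.78%; labor force participation rate ≈ 71.16%.

Employed = 114.34 + 29.58 + 5.43 = 149.35 million (anyone who worked, including part-time for economic reasons, counts as employed).
Unemployed = 6.80 + 0.70 = 7.50 million (jobless and actively searching, or on temporary layoff).
Labor force = 149.35 + 7.50 = 156.85 million.
Not in labor force = 9.31 + 40.17 + 13.29 + 0.79 = 63.56 million (those not working and not actively searching are outside the labor force — including those who want a job but have given up searching).
Civilian working-age population = 156.85 + 63.56 = 220.41 million.
Unemployment rate = 7.50 / 156.85 = 4.78%.
Labor force participation rate = 156.85 / 220.41 = 71.16%.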